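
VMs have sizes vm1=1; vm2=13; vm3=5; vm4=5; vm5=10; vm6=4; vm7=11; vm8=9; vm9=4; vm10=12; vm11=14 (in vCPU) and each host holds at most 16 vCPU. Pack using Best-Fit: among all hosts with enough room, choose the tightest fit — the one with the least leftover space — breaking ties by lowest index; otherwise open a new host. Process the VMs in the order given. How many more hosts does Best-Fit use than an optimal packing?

Best-Fit: [1,13] [5,5,4] [10] [11,4] [9] [12] [14] → 7 hosts.
Total size 88 vCPU; any packing needs at least ⌈88/16⌉ = 6 hosts.
An optimal packing achieves that bound: [14,1] [13] [12,4] [11,5] [10,5] [9,4] → 6 hosts.
Excess: 7 − 6 = 1.

1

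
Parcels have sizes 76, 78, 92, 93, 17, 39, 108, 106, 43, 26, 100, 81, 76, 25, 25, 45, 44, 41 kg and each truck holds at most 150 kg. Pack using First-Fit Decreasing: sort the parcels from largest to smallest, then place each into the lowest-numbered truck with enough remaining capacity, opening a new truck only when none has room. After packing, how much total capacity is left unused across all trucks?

Sorted descending: 108, 106, 100, 93, 92, 81, 78, 76, 76, 45, 44, 43, 41, 39, 26, 25, 25, 17.
truck 1: place 108 kg, 42 kg left
truck 2: place 106 kg, 44 kg left
truck 3: place 100 kg, 50 kg left
truck 4: place 93 kg, 57 kg left
truck 5: place 92 kg, 58 kg left
truck 6: place 81 kg, 69 kg left
truck 7: place 78 kg, 72 kg left
truck 8: place 76 kg, 74 kg left
truck 9: place 76 kg, 74 kg left
truck 3: place 45 kg, 5 kg left
truck 2: place 44 kg, 0 kg left
truck 4: place 43 kg, 14 kg left
truck 1: place 41 kg, 1 kg left
truck 5: place 39 kg, 19 kg left
truck 6: place 26 kg, 43 kg left
truck 6: place 25 kg, 18 kg left
truck 7: place 25 kg, 47 kg left
truck 5: place 17 kg, 2 kg left
9 trucks × 150 kg = 1350 kg; used 1115 kg; unused 235 kg.

235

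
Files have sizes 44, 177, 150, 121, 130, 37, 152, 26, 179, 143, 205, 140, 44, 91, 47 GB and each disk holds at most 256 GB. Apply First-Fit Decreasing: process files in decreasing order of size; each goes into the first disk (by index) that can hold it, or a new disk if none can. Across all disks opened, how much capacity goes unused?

Sorted descending: 205, 179, 177, 152, 150, 143, 140, 130, 121, 91, 47, 44, 44, 37, 26.
205 GB → disk 1 (remaining 51 GB)
179 GB → disk 2 (remaining 77 GB)
177 GB → disk 3 (remaining 79 GB)
152 GB → disk 4 (remaining 104 GB)
150 GB → disk 5 (remaining 106 GB)
143 GB → disk 6 (remaining 113 GB)
140 GB → disk 7 (remaining 116 GB)
130 GB → disk 8 (remaining 126 GB)
121 GB → disk 8 (remaining 5 GB)
91 GB → disk 4 (remaining 13 GB)
47 GB → disk 1 (remaining 4 GB)
44 GB → disk 2 (remaining 33 GB)
44 GB → disk 3 (remaining 35 GB)
37 GB → disk 5 (remaining 69 GB)
26 GB → disk 2 (remaining 7 GB)
8 disks × 256 GB = 2048 GB; used 1686 GB; unused 362 GB.

362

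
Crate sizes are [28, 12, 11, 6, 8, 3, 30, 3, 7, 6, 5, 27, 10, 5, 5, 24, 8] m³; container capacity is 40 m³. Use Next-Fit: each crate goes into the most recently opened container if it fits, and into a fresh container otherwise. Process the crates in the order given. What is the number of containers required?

6 containers

Put 28 m³ in container 1; 12 m³ remain.
Put 12 m³ in container 1; 0 m³ remain.
Put 11 m³ in container 2; 29 m³ remain.
Put 6 m³ in container 2; 23 m³ remain.
Put 8 m³ in container 2; 15 m³ remain.
Put 3 m³ in container 2; 12 m³ remain.
Put 30 m³ in container 3; 10 m³ remain.
Put 3 m³ in container 3; 7 m³ remain.
Put 7 m³ in container 3; 0 m³ remain.
Put 6 m³ in container 4; 34 m³ remain.
Put 5 m³ in container 4; 29 m³ remain.
Put 27 m³ in container 4; 2 m³ remain.
Put 10 m³ in container 5; 30 m³ remain.
Put 5 m³ in container 5; 25 m³ remain.
Put 5 m³ in container 5; 20 m³ remain.
Put 24 m³ in container 6; 16 m³ remain.
Put 8 m³ in container 6; 8 m³ remain.
Final containers: [28,12] [11,6,8,3] [30,3,7] [6,5,27] [10,5,5] [24,8].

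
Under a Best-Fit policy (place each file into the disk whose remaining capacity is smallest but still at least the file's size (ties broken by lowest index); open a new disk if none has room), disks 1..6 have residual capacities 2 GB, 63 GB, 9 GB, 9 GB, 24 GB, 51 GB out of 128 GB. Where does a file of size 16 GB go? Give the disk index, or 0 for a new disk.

Disks with room: disk 2 (63 GB), disk 5 (24 GB), disk 6 (51 GB).
Tightest fit is disk 5 with 24 GB free.

5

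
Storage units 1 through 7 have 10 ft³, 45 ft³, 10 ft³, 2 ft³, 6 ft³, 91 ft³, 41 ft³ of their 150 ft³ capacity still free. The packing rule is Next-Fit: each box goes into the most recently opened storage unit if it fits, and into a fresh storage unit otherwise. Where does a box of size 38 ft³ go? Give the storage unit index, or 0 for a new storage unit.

Next-Fit only looks at storage unit 7, which has 41 ft³ free.
38 ft³ fits there.

7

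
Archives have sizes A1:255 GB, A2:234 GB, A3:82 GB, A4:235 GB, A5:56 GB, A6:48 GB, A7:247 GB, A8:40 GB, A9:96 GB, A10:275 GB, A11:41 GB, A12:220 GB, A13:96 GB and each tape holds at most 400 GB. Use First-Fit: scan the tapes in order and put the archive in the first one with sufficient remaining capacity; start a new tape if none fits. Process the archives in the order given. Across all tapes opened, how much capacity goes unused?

A1 (255 GB) → tape 1 (remaining 145 GB)
A2 (234 GB) → tape 2 (remaining 166 GB)
A3 (82 GB) → tape 1 (remaining 63 GB)
A4 (235 GB) → tape 3 (remaining 165 GB)
A5 (56 GB) → tape 1 (remaining 7 GB)
A6 (48 GB) → tape 2 (remaining 118 GB)
A7 (247 GB) → tape 4 (remaining 153 GB)
A8 (40 GB) → tape 2 (remaining 78 GB)
A9 (96 GB) → tape 3 (remaining 69 GB)
A10 (275 GB) → tape 5 (remaining 125 GB)
A11 (41 GB) → tape 2 (remaining 37 GB)
A12 (220 GB) → tape 6 (remaining 180 GB)
A13 (96 GB) → tape 4 (remaining 57 GB)
6 tapes × 400 GB = 2400 GB; used 1925 GB; unused 475 GB.

475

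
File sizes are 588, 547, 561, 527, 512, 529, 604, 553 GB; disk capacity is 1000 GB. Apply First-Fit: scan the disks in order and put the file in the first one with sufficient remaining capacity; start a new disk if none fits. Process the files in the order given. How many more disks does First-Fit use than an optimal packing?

First-Fit: [588] [547] [561] [527] [512] [529] [604] [553] → 8 disks.
8 files exceed 500 GB (half the capacity), and no two of those can share a disk, so at least 8 disks are needed.
So 8 is already optimal.

0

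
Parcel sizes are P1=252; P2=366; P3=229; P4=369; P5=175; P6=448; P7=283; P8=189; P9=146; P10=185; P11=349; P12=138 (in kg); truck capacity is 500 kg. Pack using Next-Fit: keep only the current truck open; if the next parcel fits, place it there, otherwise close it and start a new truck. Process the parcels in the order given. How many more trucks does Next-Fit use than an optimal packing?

Next-Fit: [252] [366] [229] [369] [175] [448] [283,189] [146,185] [349,138] → 9 trucks.
Total size 3129 kg; any packing needs at least ⌈3129/500⌉ = 7 trucks.
An optimal packing achieves that bound: [448] [369] [366] [349,146] [283,189] [252,229] [185,175,138] → 7 trucks.
Excess: 9 − 7 = 2.

2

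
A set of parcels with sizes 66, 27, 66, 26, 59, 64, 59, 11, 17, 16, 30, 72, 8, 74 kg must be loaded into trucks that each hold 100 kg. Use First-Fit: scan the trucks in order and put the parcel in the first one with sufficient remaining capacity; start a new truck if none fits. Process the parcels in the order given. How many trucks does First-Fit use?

66 kg → truck 1 (remaining 34 kg)
27 kg → truck 1 (remaining 7 kg)
66 kg → truck 2 (remaining 34 kg)
26 kg → truck 2 (remaining 8 kg)
59 kg → truck 3 (remaining 41 kg)
64 kg → truck 4 (remaining 36 kg)
59 kg → truck 5 (remaining 41 kg)
11 kg → truck 3 (remaining 30 kg)
17 kg → truck 3 (remaining 13 kg)
16 kg → truck 4 (remaining 20 kg)
30 kg → truck 5 (remaining 11 kg)
72 kg → truck 6 (remaining 28 kg)
8 kg → truck 2 (remaining 0 kg)
74 kg → truck 7 (remaining 26 kg)

7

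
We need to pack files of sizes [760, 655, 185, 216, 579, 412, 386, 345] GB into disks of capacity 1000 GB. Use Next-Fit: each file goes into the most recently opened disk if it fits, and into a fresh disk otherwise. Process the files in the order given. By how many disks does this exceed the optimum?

Next-Fit: [760] [655,185] [216,579] [412,386] [345] → 5 disks.
Total size 3538 GB; any packing needs at least ⌈3538/1000⌉ = 4 disks.
An optimal packing achieves that bound: [760,216] [655,345] [579,412] [386,185] → 4 disks.
Excess: 5 − 4 = 1.

1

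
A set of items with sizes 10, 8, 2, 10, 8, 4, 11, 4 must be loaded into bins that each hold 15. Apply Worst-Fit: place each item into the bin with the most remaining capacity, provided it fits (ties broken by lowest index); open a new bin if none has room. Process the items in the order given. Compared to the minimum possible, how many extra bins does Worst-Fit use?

Worst-Fit: [10,4] [8,2] [10] [8,4] [11] → 5 bins.
5 items exceed 7.5 (half the capacity), and no two of those can share a bin, so at least 5 bins are needed.
So 5 is already optimal.

0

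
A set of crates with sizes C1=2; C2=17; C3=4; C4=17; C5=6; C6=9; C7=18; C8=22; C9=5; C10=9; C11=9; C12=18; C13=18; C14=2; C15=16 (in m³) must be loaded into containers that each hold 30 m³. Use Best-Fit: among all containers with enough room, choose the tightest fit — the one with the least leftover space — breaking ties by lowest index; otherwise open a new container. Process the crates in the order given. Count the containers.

container 1: place C1 (2 m³), 28 m³ left
container 1: place C2 (17 m³), 11 m³ left
container 1: place C3 (4 m³), 7 m³ left
container 2: place C4 (17 m³), 13 m³ left
container 1: place C5 (6 m³), 1 m³ left
container 2: place C6 (9 m³), 4 m³ left
container 3: place C7 (18 m³), 12 m³ left
container 4: place C8 (22 m³), 8 m³ left
container 4: place C9 (5 m³), 3 m³ left
container 3: place C10 (9 m³), 3 m³ left
container 5: place C11 (9 m³), 21 m³ left
container 5: place C12 (18 m³), 3 m³ left
container 6: place C13 (18 m³), 12 m³ left
container 3: place C14 (2 m³), 1 m³ left
container 7: place C15 (16 m³), 14 m³ left
Final containers: [2,17,4,6] [17,9] [18,9,2] [22,5] [9,18] [18] [16].

7 containers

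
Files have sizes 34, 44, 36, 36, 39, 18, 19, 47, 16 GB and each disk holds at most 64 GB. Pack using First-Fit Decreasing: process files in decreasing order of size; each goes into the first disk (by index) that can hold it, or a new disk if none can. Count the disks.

6 disks

Sorted descending: 47, 44, 39, 36, 36, 34, 19, 18, 16.
Put 47 GB in disk 1; 17 GB remain.
Put 44 GB in disk 2; 20 GB remain.
Put 39 GB in disk 3; 25 GB remain.
Put 36 GB in disk 4; 28 GB remain.
Put 36 GB in disk 5; 28 GB remain.
Put 34 GB in disk 6; 30 GB remain.
Put 19 GB in disk 2; 1 GB remain.
Put 18 GB in disk 3; 7 GB remain.
Put 16 GB in disk 1; 1 GB remain.
Final disks: [47,16] [44,19] [39,18] [36] [36] [34].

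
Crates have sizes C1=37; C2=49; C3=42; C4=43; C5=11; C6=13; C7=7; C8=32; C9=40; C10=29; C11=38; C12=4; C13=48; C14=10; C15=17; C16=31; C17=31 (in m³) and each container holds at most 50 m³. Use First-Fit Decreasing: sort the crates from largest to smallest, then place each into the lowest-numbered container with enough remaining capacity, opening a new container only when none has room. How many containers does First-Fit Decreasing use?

Sorted descending: 49, 48, 43, 42, 40, 38, 37, 32, 31, 31, 29, 17, 13, 11, 10, 7, 4.
container 1: place 49 m³, 1 m³ left
container 2: place 48 m³, 2 m³ left
container 3: place 43 m³, 7 m³ left
container 4: place 42 m³, 8 m³ left
container 5: place 40 m³, 10 m³ left
container 6: place 38 m³, 12 m³ left
container 7: place 37 m³, 13 m³ left
container 8: place 32 m³, 18 m³ left
container 9: place 31 m³, 19 m³ left
container 10: place 31 m³, 19 m³ left
container 11: place 29 m³, 21 m³ left
container 8: place 17 m³, 1 m³ left
container 7: place 13 m³, 0 m³ left
container 6: place 11 m³, 1 m³ left
container 5: place 10 m³, 0 m³ left
container 3: place 7 m³, 0 m³ left
container 4: place 4 m³, 4 m³ left
Final containers: [49] [48] [43,7] [42,4] [40,10] [38,11] [37,13] [32,17] [31] [31] [29].

11 containers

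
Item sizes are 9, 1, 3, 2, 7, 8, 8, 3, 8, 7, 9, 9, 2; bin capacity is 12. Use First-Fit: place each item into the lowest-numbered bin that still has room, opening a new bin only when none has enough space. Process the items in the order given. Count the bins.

8 bins

Put 9 in bin 1; 3 remain.
Put 1 in bin 1; 2 remain.
Put 3 in bin 2; 9 remain.
Put 2 in bin 1; 0 remain.
Put 7 in bin 2; 2 remain.
Put 8 in bin 3; 4 remain.
Put 8 in bin 4; 4 remain.
Put 3 in bin 3; 1 remain.
Put 8 in bin 5; 4 remain.
Put 7 in bin 6; 5 remain.
Put 9 in bin 7; 3 remain.
Put 9 in bin 8; 3 remain.
Put 2 in bin 2; 0 remain.
Final bins: [9,1,2] [3,7,2] [8,3] [8] [8] [7] [9] [9].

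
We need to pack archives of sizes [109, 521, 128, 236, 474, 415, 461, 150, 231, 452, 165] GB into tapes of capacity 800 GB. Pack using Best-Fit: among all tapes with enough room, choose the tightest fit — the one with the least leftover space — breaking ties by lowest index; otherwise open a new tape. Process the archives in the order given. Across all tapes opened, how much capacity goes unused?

tape 1: place 109 GB, 691 GB left
tape 1: place 521 GB, 170 GB left
tape 1: place 128 GB, 42 GB left
tape 2: place 236 GB, 564 GB left
tape 2: place 474 GB, 90 GB left
tape 3: place 415 GB, 385 GB left
tape 4: place 461 GB, 339 GB left
tape 4: place 150 GB, 189 GB left
tape 3: place 231 GB, 154 GB left
tape 5: place 452 GB, 348 GB left
tape 4: place 165 GB, 24 GB left
5 tapes × 800 GB = 4000 GB; used 3342 GB; unused 658 GB.

658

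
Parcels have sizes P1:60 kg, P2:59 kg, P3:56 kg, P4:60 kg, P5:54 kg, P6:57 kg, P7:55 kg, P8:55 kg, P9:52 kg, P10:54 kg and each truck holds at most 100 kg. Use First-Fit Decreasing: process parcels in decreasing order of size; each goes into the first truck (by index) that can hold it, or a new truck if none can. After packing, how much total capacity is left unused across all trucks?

438

Sorted descending: 60, 60, 59, 57, 56, 55, 55, 54, 54, 52.
truck 1: place 60 kg, 40 kg left
truck 2: place 60 kg, 40 kg left
truck 3: place 59 kg, 41 kg left
truck 4: place 57 kg, 43 kg left
truck 5: place 56 kg, 44 kg left
truck 6: place 55 kg, 45 kg left
truck 7: place 55 kg, 45 kg left
truck 8: place 54 kg, 46 kg left
truck 9: place 54 kg, 46 kg left
truck 10: place 52 kg, 48 kg left
10 trucks × 100 kg = 1000 kg; used 562 kg; unused 438 kg.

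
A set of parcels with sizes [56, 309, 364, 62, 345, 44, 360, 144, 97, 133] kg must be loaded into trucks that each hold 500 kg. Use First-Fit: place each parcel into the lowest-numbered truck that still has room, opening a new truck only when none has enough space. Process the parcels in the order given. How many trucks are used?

Put 56 kg in truck 1; 444 kg remain.
Put 309 kg in truck 1; 135 kg remain.
Put 364 kg in truck 2; 136 kg remain.
Put 62 kg in truck 1; 73 kg remain.
Put 345 kg in truck 3; 155 kg remain.
Put 44 kg in truck 1; 29 kg remain.
Put 360 kg in truck 4; 140 kg remain.
Put 144 kg in truck 3; 11 kg remain.
Put 97 kg in truck 2; 39 kg remain.
Put 133 kg in truck 4; 7 kg remain.

4 trucks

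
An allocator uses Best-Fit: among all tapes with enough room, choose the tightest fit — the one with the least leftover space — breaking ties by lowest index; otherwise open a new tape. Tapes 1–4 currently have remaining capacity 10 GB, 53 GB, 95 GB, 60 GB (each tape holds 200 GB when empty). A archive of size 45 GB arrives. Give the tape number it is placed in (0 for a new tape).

2

Tapes with room: tape 2 (53 GB), tape 3 (95 GB), tape 4 (60 GB).
Tightest fit is tape 2 with 53 GB free.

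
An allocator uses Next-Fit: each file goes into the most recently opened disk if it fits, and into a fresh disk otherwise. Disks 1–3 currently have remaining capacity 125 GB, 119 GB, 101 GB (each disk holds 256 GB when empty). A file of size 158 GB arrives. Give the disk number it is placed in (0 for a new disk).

Next-Fit only looks at disk 3, which has 101 GB free.
158 GB does not fit, so a new disk is opened.

0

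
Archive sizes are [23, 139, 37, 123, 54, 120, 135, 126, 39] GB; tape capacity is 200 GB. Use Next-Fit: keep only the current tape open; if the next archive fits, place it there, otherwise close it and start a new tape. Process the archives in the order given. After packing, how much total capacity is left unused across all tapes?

204

Put 23 GB in tape 1; 177 GB remain.
Put 139 GB in tape 1; 38 GB remain.
Put 37 GB in tape 1; 1 GB remain.
Put 123 GB in tape 2; 77 GB remain.
Put 54 GB in tape 2; 23 GB remain.
Put 120 GB in tape 3; 80 GB remain.
Put 135 GB in tape 4; 65 GB remain.
Put 126 GB in tape 5; 74 GB remain.
Put 39 GB in tape 5; 35 GB remain.
5 tapes × 200 GB = 1000 GB; used 796 GB; unused 204 GB.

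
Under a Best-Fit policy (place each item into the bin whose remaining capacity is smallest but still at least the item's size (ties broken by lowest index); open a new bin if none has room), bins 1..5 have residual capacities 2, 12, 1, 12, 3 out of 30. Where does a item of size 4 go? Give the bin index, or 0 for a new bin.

Bins with room: bin 2 (12), bin 4 (12).
Tightest fit is bin 2 with 12 free.

2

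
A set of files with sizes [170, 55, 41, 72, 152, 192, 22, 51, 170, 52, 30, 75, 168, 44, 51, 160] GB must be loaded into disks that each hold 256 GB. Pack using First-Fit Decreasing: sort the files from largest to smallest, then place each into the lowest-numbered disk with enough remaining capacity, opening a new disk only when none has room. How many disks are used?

7

Sorted descending: 192, 170, 170, 168, 160, 152, 75, 72, 55, 52, 51, 51, 44, 41, 30, 22.
192 GB → disk 1 (remaining 64 GB)
170 GB → disk 2 (remaining 86 GB)
170 GB → disk 3 (remaining 86 GB)
168 GB → disk 4 (remaining 88 GB)
160 GB → disk 5 (remaining 96 GB)
152 GB → disk 6 (remaining 104 GB)
75 GB → disk 2 (remaining 11 GB)
72 GB → disk 3 (remaining 14 GB)
55 GB → disk 1 (remaining 9 GB)
52 GB → disk 4 (remaining 36 GB)
51 GB → disk 5 (remaining 45 GB)
51 GB → disk 6 (remaining 53 GB)
44 GB → disk 5 (remaining 1 GB)
41 GB → disk 6 (remaining 12 GB)
30 GB → disk 4 (remaining 6 GB)
22 GB → disk 7 (remaining 234 GB)
Final disks: [192,55] [170,75] [170,72] [168,52,30] [160,51,44] [152,51,41] [22].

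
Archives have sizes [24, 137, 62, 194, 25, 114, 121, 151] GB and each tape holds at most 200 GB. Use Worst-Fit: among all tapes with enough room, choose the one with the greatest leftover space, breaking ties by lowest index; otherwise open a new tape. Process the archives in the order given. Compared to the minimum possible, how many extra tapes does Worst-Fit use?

Worst-Fit: [24,137] [62,25] [194] [114] [121] [151] → 6 tapes.
Total size 828 GB; any packing needs at least ⌈828/200⌉ = 5 tapes.
An optimal packing achieves that bound: [194] [151,25,24] [137,62] [121] [114] → 5 tapes.
Excess: 6 − 5 = 1.

1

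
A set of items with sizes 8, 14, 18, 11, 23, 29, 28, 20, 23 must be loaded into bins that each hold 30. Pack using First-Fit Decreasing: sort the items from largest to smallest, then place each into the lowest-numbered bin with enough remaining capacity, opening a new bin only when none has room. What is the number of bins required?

7

Sorted descending: 29, 28, 23, 23, 20, 18, 14, 11, 8.
29 → bin 1 (remaining 1)
28 → bin 2 (remaining 2)
23 → bin 3 (remaining 7)
23 → bin 4 (remaining 7)
20 → bin 5 (remaining 10)
18 → bin 6 (remaining 12)
14 → bin 7 (remaining 16)
11 → bin 6 (remaining 1)
8 → bin 5 (remaining 2)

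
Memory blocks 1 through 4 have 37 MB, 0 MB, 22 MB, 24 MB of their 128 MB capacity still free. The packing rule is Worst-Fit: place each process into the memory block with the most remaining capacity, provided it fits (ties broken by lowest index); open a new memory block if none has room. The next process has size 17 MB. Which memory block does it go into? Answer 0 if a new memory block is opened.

Memory blocks with room: memory block 1 (37 MB), memory block 3 (22 MB), memory block 4 (24 MB).
Most room is memory block 1 with 37 MB free.

1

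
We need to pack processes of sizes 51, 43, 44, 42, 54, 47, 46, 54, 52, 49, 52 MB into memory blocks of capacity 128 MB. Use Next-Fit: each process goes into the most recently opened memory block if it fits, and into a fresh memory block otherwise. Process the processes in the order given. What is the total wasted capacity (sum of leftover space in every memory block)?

Put 51 MB in memory block 1; 77 MB remain.
Put 43 MB in memory block 1; 34 MB remain.
Put 44 MB in memory block 2; 84 MB remain.
Put 42 MB in memory block 2; 42 MB remain.
Put 54 MB in memory block 3; 74 MB remain.
Put 47 MB in memory block 3; 27 MB remain.
Put 46 MB in memory block 4; 82 MB remain.
Put 54 MB in memory block 4; 28 MB remain.
Put 52 MB in memory block 5; 76 MB remain.
Put 49 MB in memory block 5; 27 MB remain.
Put 52 MB in memory block 6; 76 MB remain.
6 memory blocks × 128 MB = 768 MB; used 534 MB; unused 234 MB.

234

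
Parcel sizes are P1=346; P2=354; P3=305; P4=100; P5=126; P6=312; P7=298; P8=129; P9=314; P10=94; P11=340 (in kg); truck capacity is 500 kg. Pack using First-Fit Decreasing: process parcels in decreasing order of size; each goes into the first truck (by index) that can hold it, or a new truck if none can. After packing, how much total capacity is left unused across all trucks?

782

Sorted descending: 354, 346, 340, 314, 312, 305, 298, 129, 126, 100, 94.
354 kg → truck 1 (remaining 146 kg)
346 kg → truck 2 (remaining 154 kg)
340 kg → truck 3 (remaining 160 kg)
314 kg → truck 4 (remaining 186 kg)
312 kg → truck 5 (remaining 188 kg)
305 kg → truck 6 (remaining 195 kg)
298 kg → truck 7 (remaining 202 kg)
129 kg → truck 1 (remaining 17 kg)
126 kg → truck 2 (remaining 28 kg)
100 kg → truck 3 (remaining 60 kg)
94 kg → truck 4 (remaining 92 kg)
7 trucks × 500 kg = 3500 kg; used 2718 kg; unused 782 kg.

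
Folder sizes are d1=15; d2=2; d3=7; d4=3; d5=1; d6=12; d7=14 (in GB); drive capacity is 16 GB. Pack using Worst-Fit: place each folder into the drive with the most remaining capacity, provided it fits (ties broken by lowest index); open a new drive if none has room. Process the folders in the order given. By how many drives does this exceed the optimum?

Worst-Fit: [15] [2,7,3,1] [12] [14] → 4 drives.
Total size 54 GB; any packing needs at least ⌈54/16⌉ = 4 drives.
So 4 is already optimal.

0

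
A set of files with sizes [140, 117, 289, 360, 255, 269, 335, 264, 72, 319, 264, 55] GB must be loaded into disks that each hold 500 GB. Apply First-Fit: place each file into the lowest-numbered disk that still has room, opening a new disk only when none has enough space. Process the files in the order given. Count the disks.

9

140 GB → disk 1 (remaining 360 GB)
117 GB → disk 1 (remaining 243 GB)
289 GB → disk 2 (remaining 211 GB)
360 GB → disk 3 (remaining 140 GB)
255 GB → disk 4 (remaining 245 GB)
269 GB → disk 5 (remaining 231 GB)
335 GB → disk 6 (remaining 165 GB)
264 GB → disk 7 (remaining 236 GB)
72 GB → disk 1 (remaining 171 GB)
319 GB → disk 8 (remaining 181 GB)
264 GB → disk 9 (remaining 236 GB)
55 GB → disk 1 (remaining 116 GB)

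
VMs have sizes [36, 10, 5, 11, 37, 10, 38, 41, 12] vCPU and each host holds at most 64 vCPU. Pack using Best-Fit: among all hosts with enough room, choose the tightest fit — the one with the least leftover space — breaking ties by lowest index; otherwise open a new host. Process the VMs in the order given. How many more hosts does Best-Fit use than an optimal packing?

0

Best-Fit: [36,10,5,11] [37,10,12] [38] [41] → 4 hosts.
Total size 200 vCPU; any packing needs at least ⌈200/64⌉ = 4 hosts.
So 4 is already optimal.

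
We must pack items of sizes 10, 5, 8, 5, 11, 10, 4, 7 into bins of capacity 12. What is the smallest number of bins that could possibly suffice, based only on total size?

Total size = 10 + 5 + 8 + 5 + 11 + 10 + 4 + 7 = 60.
⌈60 / 12⌉ = 5.

5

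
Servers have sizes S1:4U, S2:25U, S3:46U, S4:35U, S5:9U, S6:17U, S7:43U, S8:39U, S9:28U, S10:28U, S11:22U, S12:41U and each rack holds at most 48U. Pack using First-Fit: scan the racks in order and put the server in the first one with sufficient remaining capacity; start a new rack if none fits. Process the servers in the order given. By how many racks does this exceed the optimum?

First-Fit: [4,25,9] [46] [35] [17,28] [43] [39] [28] [22] [41] → 9 racks.
Total size 337U; any packing needs at least ⌈337/48⌉ = 8 racks.
An optimal packing achieves that bound: [46] [43,4] [41] [39,9] [35] [28,17] [28] [25,22] → 8 racks.
Excess: 9 − 8 = 1.

1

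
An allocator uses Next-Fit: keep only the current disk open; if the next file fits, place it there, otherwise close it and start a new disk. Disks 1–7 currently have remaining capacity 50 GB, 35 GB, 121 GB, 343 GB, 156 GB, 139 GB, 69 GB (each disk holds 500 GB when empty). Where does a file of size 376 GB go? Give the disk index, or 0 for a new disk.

Next-Fit only looks at disk 7, which has 69 GB free.
376 GB does not fit, so a new disk is opened.

0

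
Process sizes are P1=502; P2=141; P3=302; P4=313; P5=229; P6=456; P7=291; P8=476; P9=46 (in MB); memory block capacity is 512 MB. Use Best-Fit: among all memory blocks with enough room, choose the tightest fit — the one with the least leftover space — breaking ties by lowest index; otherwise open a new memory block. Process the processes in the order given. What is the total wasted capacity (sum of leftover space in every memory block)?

828

Put P1 (502 MB) in memory block 1; 10 MB remain.
Put P2 (141 MB) in memory block 2; 371 MB remain.
Put P3 (302 MB) in memory block 2; 69 MB remain.
Put P4 (313 MB) in memory block 3; 199 MB remain.
Put P5 (229 MB) in memory block 4; 283 MB remain.
Put P6 (456 MB) in memory block 5; 56 MB remain.
Put P7 (291 MB) in memory block 6; 221 MB remain.
Put P8 (476 MB) in memory block 7; 36 MB remain.
Put P9 (46 MB) in memory block 5; 10 MB remain.
7 memory blocks × 512 MB = 3584 MB; used 2756 MB; unused 828 MB.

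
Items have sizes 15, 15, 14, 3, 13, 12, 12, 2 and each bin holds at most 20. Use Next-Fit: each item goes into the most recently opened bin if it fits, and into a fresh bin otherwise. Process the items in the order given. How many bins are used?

6

bin 1: place 15, 5 left
bin 2: place 15, 5 left
bin 3: place 14, 6 left
bin 3: place 3, 3 left
bin 4: place 13, 7 left
bin 5: place 12, 8 left
bin 6: place 12, 8 left
bin 6: place 2, 6 left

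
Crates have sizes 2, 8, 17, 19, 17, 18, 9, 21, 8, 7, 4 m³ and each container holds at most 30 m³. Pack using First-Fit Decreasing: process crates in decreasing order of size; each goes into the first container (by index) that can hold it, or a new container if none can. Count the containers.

Sorted descending: 21, 19, 18, 17, 17, 9, 8, 8, 7, 4, 2.
container 1: place 21 m³, 9 m³ left
container 2: place 19 m³, 11 m³ left
container 3: place 18 m³, 12 m³ left
container 4: place 17 m³, 13 m³ left
container 5: place 17 m³, 13 m³ left
container 1: place 9 m³, 0 m³ left
container 2: place 8 m³, 3 m³ left
container 3: place 8 m³, 4 m³ left
container 4: place 7 m³, 6 m³ left
container 3: place 4 m³, 0 m³ left
container 2: place 2 m³, 1 m³ left
Final containers: [21,9] [19,8,2] [18,8,4] [17,7] [17].

5 containers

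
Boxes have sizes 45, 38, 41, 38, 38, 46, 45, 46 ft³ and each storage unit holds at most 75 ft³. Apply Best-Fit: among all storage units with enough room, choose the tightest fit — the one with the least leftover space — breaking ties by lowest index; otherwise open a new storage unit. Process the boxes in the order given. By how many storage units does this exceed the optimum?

0

Best-Fit: [45] [38] [41] [38] [38] [46] [45] [46] → 8 storage units.
8 boxes exceed 37.5 ft³ (half the capacity), and no two of those can share a storage unit, so at least 8 storage units are needed.
So 8 is already optimal.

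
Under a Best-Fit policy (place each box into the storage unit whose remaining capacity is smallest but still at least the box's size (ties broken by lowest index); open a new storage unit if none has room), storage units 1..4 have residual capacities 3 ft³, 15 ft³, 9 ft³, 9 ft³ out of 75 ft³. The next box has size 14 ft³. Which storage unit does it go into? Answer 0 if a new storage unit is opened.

Storage units with room: storage unit 2 (15 ft³).
Tightest fit is storage unit 2 with 15 ft³ free.

2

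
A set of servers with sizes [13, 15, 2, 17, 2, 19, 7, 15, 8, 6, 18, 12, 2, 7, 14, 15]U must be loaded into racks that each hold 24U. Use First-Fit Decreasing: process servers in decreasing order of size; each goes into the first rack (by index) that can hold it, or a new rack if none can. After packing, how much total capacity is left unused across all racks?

44

Sorted descending: 19, 18, 17, 15, 15, 15, 14, 13, 12, 8, 7, 7, 6, 2, 2, 2.
Put 19U in rack 1; 5U remain.
Put 18U in rack 2; 6U remain.
Put 17U in rack 3; 7U remain.
Put 15U in rack 4; 9U remain.
Put 15U in rack 5; 9U remain.
Put 15U in rack 6; 9U remain.
Put 14U in rack 7; 10U remain.
Put 13U in rack 8; 11U remain.
Put 12U in rack 9; 12U remain.
Put 8U in rack 4; 1U remain.
Put 7U in rack 3; 0U remain.
Put 7U in rack 5; 2U remain.
Put 6U in rack 2; 0U remain.
Put 2U in rack 1; 3U remain.
Put 2U in rack 1; 1U remain.
Put 2U in rack 5; 0U remain.
9 racks × 24U = 216U; used 172U; unused 44U.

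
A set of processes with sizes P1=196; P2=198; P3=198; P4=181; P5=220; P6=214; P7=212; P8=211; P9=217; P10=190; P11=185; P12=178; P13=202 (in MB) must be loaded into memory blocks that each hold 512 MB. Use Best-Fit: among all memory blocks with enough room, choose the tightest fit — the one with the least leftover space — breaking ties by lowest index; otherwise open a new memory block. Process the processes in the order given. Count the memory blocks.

7

P1 (196 MB) → memory block 1 (remaining 316 MB)
P2 (198 MB) → memory block 1 (remaining 118 MB)
P3 (198 MB) → memory block 2 (remaining 314 MB)
P4 (181 MB) → memory block 2 (remaining 133 MB)
P5 (220 MB) → memory block 3 (remaining 292 MB)
P6 (214 MB) → memory block 3 (remaining 78 MB)
P7 (212 MB) → memory block 4 (remaining 300 MB)
P8 (211 MB) → memory block 4 (remaining 89 MB)
P9 (217 MB) → memory block 5 (remaining 295 MB)
P10 (190 MB) → memory block 5 (remaining 105 MB)
P11 (185 MB) → memory block 6 (remaining 327 MB)
P12 (178 MB) → memory block 6 (remaining 149 MB)
P13 (202 MB) → memory block 7 (remaining 310 MB)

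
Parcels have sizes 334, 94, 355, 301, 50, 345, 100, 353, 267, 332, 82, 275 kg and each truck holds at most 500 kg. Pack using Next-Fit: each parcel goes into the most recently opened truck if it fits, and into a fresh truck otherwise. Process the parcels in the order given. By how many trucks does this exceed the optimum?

0

Next-Fit: [334,94] [355] [301,50] [345,100] [353] [267] [332,82] [275] → 8 trucks.
8 parcels exceed 250 kg (half the capacity), and no two of those can share a truck, so at least 8 trucks are needed.
So 8 is already optimal.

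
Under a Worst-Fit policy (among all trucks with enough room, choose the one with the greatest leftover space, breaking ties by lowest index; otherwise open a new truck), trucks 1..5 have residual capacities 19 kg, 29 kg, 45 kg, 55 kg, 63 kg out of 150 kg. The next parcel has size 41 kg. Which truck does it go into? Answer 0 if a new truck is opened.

Trucks with room: truck 3 (45 kg), truck 4 (55 kg), truck 5 (63 kg).
Most room is truck 5 with 63 kg free.

5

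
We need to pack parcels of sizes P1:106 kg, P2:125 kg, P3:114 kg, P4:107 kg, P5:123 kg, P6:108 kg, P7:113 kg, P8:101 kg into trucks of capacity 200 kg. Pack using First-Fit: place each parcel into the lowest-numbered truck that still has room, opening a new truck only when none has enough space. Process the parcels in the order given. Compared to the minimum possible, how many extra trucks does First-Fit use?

0

First-Fit: [106] [125] [114] [107] [123] [108] [113] [101] → 8 trucks.
8 parcels exceed 100 kg (half the capacity), and no two of those can share a truck, so at least 8 trucks are needed.
So 8 is already optimal.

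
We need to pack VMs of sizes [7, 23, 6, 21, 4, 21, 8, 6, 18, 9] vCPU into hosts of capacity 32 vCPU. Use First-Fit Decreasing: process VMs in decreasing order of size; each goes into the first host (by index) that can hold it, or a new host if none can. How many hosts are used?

Sorted descending: 23, 21, 21, 18, 9, 8, 7, 6, 6, 4.
23 vCPU → host 1 (remaining 9 vCPU)
21 vCPU → host 2 (remaining 11 vCPU)
21 vCPU → host 3 (remaining 11 vCPU)
18 vCPU → host 4 (remaining 14 vCPU)
9 vCPU → host 1 (remaining 0 vCPU)
8 vCPU → host 2 (remaining 3 vCPU)
7 vCPU → host 3 (remaining 4 vCPU)
6 vCPU → host 4 (remaining 8 vCPU)
6 vCPU → host 4 (remaining 2 vCPU)
4 vCPU → host 3 (remaining 0 vCPU)

4 hosts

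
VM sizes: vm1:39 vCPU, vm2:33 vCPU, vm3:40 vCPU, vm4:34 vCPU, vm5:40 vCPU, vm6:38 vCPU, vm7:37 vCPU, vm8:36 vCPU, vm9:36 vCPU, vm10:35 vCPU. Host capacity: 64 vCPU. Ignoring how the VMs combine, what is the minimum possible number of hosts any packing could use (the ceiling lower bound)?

Total size = 39 + 33 + 40 + 34 + 40 + 38 + 37 + 36 + 36 + 35 = 368 vCPU.
⌈368 / 64⌉ = 6.

6 hosts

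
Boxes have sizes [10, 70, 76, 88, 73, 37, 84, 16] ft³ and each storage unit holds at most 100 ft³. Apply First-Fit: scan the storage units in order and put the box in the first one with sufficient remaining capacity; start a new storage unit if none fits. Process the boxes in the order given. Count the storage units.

Put 10 ft³ in storage unit 1; 90 ft³ remain.
Put 70 ft³ in storage unit 1; 20 ft³ remain.
Put 76 ft³ in storage unit 2; 24 ft³ remain.
Put 88 ft³ in storage unit 3; 12 ft³ remain.
Put 73 ft³ in storage unit 4; 27 ft³ remain.
Put 37 ft³ in storage unit 5; 63 ft³ remain.
Put 84 ft³ in storage unit 6; 16 ft³ remain.
Put 16 ft³ in storage unit 1; 4 ft³ remain.
Final storage units: [10,70,16] [76] [88] [73] [37] [84].

6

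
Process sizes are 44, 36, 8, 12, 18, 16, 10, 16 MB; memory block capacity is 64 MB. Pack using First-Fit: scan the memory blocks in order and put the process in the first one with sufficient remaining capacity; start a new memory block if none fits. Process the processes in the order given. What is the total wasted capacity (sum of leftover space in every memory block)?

32

44 MB → memory block 1 (remaining 20 MB)
36 MB → memory block 2 (remaining 28 MB)
8 MB → memory block 1 (remaining 12 MB)
12 MB → memory block 1 (remaining 0 MB)
18 MB → memory block 2 (remaining 10 MB)
16 MB → memory block 3 (remaining 48 MB)
10 MB → memory block 2 (remaining 0 MB)
16 MB → memory block 3 (remaining 32 MB)
3 memory blocks × 64 MB = 192 MB; used 160 MB; unused 32 MB.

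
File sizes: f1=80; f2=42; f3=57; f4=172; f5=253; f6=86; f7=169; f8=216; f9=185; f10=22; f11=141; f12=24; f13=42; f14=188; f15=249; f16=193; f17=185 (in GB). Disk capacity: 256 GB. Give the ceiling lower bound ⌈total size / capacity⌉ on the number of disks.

9

Total size = 80 + 42 + 57 + 172 + 253 + 86 + 169 + 216 + 185 + 22 + 141 + 24 + 42 + 188 + 249 + 193 + 185 = 2304 GB.
⌈2304 / 256⌉ = 9.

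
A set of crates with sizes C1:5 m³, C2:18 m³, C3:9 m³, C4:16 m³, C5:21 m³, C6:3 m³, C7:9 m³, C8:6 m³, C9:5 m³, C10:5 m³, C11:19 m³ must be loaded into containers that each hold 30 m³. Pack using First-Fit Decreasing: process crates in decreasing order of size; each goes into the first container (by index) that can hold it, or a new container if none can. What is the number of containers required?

Sorted descending: 21, 19, 18, 16, 9, 9, 6, 5, 5, 5, 3.
Put 21 m³ in container 1; 9 m³ remain.
Put 19 m³ in container 2; 11 m³ remain.
Put 18 m³ in container 3; 12 m³ remain.
Put 16 m³ in container 4; 14 m³ remain.
Put 9 m³ in container 1; 0 m³ remain.
Put 9 m³ in container 2; 2 m³ remain.
Put 6 m³ in container 3; 6 m³ remain.
Put 5 m³ in container 3; 1 m³ remain.
Put 5 m³ in container 4; 9 m³ remain.
Put 5 m³ in container 4; 4 m³ remain.
Put 3 m³ in container 4; 1 m³ remain.
Final containers: [21,9] [19,9] [18,6,5] [16,5,5,3].

4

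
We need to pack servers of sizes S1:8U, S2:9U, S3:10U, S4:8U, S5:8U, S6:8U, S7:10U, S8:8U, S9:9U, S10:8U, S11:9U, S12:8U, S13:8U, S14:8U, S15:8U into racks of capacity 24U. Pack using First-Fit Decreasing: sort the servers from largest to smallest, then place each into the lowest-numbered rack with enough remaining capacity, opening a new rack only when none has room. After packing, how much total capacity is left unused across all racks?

Sorted descending: 10, 10, 9, 9, 9, 8, 8, 8, 8, 8, 8, 8, 8, 8, 8.
rack 1: place 10U, 14U left
rack 1: place 10U, 4U left
rack 2: place 9U, 15U left
rack 2: place 9U, 6U left
rack 3: place 9U, 15U left
rack 3: place 8U, 7U left
rack 4: place 8U, 16U left
rack 4: place 8U, 8U left
rack 4: place 8U, 0U left
rack 5: place 8U, 16U left
rack 5: place 8U, 8U left
rack 5: place 8U, 0U left
rack 6: place 8U, 16U left
rack 6: place 8U, 8U left
rack 6: place 8U, 0U left
6 racks × 24U = 144U; used 127U; unused 17U.

17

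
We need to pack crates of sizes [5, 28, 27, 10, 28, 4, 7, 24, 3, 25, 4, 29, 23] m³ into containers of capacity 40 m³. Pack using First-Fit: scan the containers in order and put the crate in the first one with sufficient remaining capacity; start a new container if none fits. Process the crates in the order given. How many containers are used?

5 m³ → container 1 (remaining 35 m³)
28 m³ → container 1 (remaining 7 m³)
27 m³ → container 2 (remaining 13 m³)
10 m³ → container 2 (remaining 3 m³)
28 m³ → container 3 (remaining 12 m³)
4 m³ → container 1 (remaining 3 m³)
7 m³ → container 3 (remaining 5 m³)
24 m³ → container 4 (remaining 16 m³)
3 m³ → container 1 (remaining 0 m³)
25 m³ → container 5 (remaining 15 m³)
4 m³ → container 3 (remaining 1 m³)
29 m³ → container 6 (remaining 11 m³)
23 m³ → container 7 (remaining 17 m³)

7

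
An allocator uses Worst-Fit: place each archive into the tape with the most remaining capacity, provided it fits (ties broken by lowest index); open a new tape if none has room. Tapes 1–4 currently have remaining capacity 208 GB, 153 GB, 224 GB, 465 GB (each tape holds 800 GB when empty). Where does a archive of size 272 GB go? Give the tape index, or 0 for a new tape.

4

Tapes with room: tape 4 (465 GB).
Most room is tape 4 with 465 GB free.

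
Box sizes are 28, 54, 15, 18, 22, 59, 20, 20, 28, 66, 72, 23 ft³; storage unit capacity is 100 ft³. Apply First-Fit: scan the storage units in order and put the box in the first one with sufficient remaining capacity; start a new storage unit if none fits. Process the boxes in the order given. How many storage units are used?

5 storage units

Put 28 ft³ in storage unit 1; 72 ft³ remain.
Put 54 ft³ in storage unit 1; 18 ft³ remain.
Put 15 ft³ in storage unit 1; 3 ft³ remain.
Put 18 ft³ in storage unit 2; 82 ft³ remain.
Put 22 ft³ in storage unit 2; 60 ft³ remain.
Put 59 ft³ in storage unit 2; 1 ft³ remain.
Put 20 ft³ in storage unit 3; 80 ft³ remain.
Put 20 ft³ in storage unit 3; 60 ft³ remain.
Put 28 ft³ in storage unit 3; 32 ft³ remain.
Put 66 ft³ in storage unit 4; 34 ft³ remain.
Put 72 ft³ in storage unit 5; 28 ft³ remain.
Put 23 ft³ in storage unit 3; 9 ft³ remain.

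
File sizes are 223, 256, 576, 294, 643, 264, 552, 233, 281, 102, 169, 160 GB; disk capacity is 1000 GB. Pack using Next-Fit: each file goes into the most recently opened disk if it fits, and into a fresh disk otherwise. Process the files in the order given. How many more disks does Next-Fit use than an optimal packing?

Next-Fit: [223,256] [576,294] [643,264] [552,233] [281,102,169,160] → 5 disks.
Total size 3753 GB; any packing needs at least ⌈3753/1000⌉ = 4 disks.
An optimal packing achieves that bound: [643,294] [576,281,102] [552,264,169] [256,233,223,160] → 4 disks.
Excess: 5 − 4 = 1.

1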